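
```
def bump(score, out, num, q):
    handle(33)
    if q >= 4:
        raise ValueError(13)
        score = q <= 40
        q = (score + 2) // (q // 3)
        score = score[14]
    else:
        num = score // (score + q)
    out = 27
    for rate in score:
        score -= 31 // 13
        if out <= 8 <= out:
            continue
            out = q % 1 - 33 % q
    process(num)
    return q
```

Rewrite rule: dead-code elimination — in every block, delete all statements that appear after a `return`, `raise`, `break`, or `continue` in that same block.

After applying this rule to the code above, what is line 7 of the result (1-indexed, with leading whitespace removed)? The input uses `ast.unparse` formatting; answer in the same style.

out = 27

Transformed code:
def bump(score, out, num, q):
    handle(33)
    if q >= 4:
        raise ValueError(13)
    else:
        num = score // (score + q)
    out = 27
    for rate in score:
        score -= 31 // 13
        if out <= 8 <= out:
            continue
    process(num)
    return q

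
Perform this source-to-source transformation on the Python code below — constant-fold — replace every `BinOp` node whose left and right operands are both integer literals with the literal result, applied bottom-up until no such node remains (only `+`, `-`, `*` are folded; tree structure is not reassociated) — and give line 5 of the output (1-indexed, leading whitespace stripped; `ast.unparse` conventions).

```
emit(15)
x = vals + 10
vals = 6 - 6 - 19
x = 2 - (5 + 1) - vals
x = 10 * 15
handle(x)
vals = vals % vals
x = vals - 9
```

x = 150

Transformed code:
emit(15)
x = vals + 10
vals = -19
x = -4 - vals
x = 150
handle(x)
vals = vals % vals
x = vals - 9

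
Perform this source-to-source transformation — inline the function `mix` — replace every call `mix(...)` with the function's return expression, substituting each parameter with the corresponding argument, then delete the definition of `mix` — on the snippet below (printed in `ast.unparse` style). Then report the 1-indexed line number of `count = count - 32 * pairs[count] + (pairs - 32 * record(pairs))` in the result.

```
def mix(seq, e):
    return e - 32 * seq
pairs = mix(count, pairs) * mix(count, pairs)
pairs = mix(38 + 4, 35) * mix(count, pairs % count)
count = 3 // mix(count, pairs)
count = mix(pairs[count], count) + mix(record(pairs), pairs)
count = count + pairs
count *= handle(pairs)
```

Transformed code:
pairs = (pairs - 32 * count) * (pairs - 32 * count)
pairs = (35 - 32 * (38 + 4)) * (pairs % count - 32 * count)
count = 3 // (pairs - 32 * count)
count = count - 32 * pairs[count] + (pairs - 32 * record(pairs))
count = count + pairs
count *= handle(pairs)

4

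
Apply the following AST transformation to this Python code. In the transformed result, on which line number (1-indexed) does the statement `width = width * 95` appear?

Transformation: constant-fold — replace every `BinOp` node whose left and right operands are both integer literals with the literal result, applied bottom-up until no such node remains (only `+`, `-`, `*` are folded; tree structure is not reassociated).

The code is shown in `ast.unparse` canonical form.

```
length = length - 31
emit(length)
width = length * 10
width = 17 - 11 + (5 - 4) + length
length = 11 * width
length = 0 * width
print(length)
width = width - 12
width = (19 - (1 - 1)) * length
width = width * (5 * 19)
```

10

Transformed code:
length = length - 31
emit(length)
width = length * 10
width = 7 + length
length = 11 * width
length = 0 * width
print(length)
width = width - 12
width = 19 * length
width = width * 95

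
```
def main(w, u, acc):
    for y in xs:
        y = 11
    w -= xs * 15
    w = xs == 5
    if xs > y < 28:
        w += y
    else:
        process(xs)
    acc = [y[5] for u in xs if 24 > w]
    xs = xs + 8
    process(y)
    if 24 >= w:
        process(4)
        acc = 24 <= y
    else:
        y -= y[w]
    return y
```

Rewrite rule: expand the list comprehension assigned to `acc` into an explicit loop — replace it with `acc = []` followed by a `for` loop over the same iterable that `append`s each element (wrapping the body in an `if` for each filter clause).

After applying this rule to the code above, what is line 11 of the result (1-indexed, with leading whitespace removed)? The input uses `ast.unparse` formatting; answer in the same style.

Transformed code:
def main(w, u, acc):
    for y in xs:
        y = 11
    w -= xs * 15
    w = xs == 5
    if xs > y < 28:
        w += y
    else:
        process(xs)
    acc = []
    for u in xs:
        if 24 > w:
            acc.append(y[5])
    xs = xs + 8
    process(y)
    if 24 >= w:
        process(4)
        acc = 24 <= y
    else:
        y -= y[w]
    return y

for u in xs:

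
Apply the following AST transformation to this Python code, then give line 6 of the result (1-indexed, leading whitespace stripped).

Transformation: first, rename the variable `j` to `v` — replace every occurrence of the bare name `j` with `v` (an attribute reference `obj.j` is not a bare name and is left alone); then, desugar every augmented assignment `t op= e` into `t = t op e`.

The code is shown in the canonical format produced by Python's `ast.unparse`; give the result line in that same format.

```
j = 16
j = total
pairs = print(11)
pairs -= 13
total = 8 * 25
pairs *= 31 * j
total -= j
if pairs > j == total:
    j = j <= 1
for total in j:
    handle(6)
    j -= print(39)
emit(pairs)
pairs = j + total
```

pairs = pairs * (31 * v)

Transformed code:
v = 16
v = total
pairs = print(11)
pairs = pairs - 13
total = 8 * 25
pairs = pairs * (31 * v)
total = total - v
if pairs > v == total:
    v = v <= 1
for total in v:
    handle(6)
    v = v - print(39)
emit(pairs)
pairs = v + total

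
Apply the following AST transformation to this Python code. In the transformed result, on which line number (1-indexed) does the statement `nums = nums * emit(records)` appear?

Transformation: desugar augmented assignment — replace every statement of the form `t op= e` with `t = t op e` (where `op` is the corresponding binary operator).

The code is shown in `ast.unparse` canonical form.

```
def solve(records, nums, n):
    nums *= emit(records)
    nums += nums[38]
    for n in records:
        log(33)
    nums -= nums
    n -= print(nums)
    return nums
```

Transformed code:
def solve(records, nums, n):
    nums = nums * emit(records)
    nums = nums + nums[38]
    for n in records:
        log(33)
    nums = nums - nums
    n = n - print(nums)
    return nums

2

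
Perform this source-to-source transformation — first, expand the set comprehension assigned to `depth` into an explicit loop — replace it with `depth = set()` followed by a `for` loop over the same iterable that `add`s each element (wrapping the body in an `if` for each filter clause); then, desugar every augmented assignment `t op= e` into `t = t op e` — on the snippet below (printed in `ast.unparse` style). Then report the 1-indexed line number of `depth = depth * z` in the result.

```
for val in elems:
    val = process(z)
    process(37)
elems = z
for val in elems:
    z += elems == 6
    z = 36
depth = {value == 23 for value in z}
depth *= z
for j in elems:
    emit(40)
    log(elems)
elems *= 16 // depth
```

11

Transformed code:
for val in elems:
    val = process(z)
    process(37)
elems = z
for val in elems:
    z = z + (elems == 6)
    z = 36
depth = set()
for value in z:
    depth.add(value == 23)
depth = depth * z
for j in elems:
    emit(40)
    log(elems)
elems = elems * (16 // depth)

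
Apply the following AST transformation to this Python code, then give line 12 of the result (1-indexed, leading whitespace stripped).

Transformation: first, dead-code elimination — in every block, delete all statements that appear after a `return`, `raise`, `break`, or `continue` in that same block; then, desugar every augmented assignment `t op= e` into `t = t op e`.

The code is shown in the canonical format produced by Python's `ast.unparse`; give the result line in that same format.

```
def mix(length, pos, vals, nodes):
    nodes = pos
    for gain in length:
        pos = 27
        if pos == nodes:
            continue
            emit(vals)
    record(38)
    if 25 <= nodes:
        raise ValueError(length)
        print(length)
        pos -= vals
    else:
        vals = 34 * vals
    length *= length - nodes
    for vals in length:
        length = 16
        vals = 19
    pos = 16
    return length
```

Transformed code:
def mix(length, pos, vals, nodes):
    nodes = pos
    for gain in length:
        pos = 27
        if pos == nodes:
            continue
    record(38)
    if 25 <= nodes:
        raise ValueError(length)
    else:
        vals = 34 * vals
    length = length * (length - nodes)
    for vals in length:
        length = 16
        vals = 19
    pos = 16
    return length

length = length * (length - nodes)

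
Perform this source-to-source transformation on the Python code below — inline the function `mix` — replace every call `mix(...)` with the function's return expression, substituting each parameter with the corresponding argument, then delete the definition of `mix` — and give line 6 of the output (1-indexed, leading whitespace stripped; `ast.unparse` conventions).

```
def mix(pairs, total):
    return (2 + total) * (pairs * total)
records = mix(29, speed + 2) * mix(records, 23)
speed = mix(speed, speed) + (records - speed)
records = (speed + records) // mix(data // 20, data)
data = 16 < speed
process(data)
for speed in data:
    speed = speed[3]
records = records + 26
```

for speed in data:

Transformed code:
records = (2 + (speed + 2)) * (29 * (speed + 2)) * ((2 + 23) * (records * 23))
speed = (2 + speed) * (speed * speed) + (records - speed)
records = (speed + records) // ((2 + data) * (data // 20 * data))
data = 16 < speed
process(data)
for speed in data:
    speed = speed[3]
records = records + 26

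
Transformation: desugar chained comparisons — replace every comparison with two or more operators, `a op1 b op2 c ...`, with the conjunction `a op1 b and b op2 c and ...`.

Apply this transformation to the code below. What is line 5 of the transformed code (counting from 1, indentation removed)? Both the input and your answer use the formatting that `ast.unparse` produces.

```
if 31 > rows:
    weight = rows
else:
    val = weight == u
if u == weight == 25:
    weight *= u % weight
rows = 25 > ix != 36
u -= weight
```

Transformed code:
if 31 > rows:
    weight = rows
else:
    val = weight == u
if u == weight and weight == 25:
    weight *= u % weight
rows = 25 > ix and ix != 36
u -= weight

if u == weight and weight == 25:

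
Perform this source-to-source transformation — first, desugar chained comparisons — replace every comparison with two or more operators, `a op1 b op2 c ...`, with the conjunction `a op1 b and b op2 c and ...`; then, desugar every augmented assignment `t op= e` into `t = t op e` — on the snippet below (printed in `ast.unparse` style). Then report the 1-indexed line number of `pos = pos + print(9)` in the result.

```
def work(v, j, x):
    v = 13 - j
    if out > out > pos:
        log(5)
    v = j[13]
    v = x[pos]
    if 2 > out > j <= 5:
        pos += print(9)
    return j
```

Transformed code:
def work(v, j, x):
    v = 13 - j
    if out > out and out > pos:
        log(5)
    v = j[13]
    v = x[pos]
    if 2 > out and out > j and (j <= 5):
        pos = pos + print(9)
    return j

8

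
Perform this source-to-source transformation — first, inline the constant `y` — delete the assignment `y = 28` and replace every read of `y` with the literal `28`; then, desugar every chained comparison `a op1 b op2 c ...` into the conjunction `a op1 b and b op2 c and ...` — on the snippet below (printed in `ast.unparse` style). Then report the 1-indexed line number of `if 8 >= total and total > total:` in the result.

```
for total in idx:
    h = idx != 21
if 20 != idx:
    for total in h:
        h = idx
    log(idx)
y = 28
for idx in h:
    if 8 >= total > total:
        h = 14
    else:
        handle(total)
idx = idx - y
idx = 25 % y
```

8

Transformed code:
for total in idx:
    h = idx != 21
if 20 != idx:
    for total in h:
        h = idx
    log(idx)
for idx in h:
    if 8 >= total and total > total:
        h = 14
    else:
        handle(total)
idx = idx - 28
idx = 25 % 28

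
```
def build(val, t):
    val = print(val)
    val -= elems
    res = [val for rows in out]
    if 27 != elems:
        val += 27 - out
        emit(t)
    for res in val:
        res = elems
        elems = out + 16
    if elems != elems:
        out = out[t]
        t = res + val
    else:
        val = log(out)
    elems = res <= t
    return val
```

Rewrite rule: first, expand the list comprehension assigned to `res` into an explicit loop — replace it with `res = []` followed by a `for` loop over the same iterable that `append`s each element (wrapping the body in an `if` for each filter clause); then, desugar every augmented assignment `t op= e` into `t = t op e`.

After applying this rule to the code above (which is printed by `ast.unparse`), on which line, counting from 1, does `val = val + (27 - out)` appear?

Transformed code:
def build(val, t):
    val = print(val)
    val = val - elems
    res = []
    for rows in out:
        res.append(val)
    if 27 != elems:
        val = val + (27 - out)
        emit(t)
    for res in val:
        res = elems
        elems = out + 16
    if elems != elems:
        out = out[t]
        t = res + val
    else:
        val = log(out)
    elems = res <= t
    return val

8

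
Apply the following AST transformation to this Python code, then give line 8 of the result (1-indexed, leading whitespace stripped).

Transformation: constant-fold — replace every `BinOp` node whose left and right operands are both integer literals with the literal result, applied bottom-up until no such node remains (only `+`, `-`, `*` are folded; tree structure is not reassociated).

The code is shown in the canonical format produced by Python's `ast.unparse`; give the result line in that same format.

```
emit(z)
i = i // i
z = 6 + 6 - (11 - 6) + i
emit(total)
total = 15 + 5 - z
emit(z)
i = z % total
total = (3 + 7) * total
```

Transformed code:
emit(z)
i = i // i
z = 7 + i
emit(total)
total = 20 - z
emit(z)
i = z % total
total = 10 * total

total = 10 * total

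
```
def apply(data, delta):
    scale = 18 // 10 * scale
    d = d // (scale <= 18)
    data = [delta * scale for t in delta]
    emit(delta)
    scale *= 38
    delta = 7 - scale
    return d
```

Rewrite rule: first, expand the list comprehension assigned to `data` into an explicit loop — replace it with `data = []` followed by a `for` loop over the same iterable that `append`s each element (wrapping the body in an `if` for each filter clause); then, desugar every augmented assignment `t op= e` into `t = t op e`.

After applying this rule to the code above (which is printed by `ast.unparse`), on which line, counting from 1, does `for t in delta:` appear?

5

Transformed code:
def apply(data, delta):
    scale = 18 // 10 * scale
    d = d // (scale <= 18)
    data = []
    for t in delta:
        data.append(delta * scale)
    emit(delta)
    scale = scale * 38
    delta = 7 - scale
    return d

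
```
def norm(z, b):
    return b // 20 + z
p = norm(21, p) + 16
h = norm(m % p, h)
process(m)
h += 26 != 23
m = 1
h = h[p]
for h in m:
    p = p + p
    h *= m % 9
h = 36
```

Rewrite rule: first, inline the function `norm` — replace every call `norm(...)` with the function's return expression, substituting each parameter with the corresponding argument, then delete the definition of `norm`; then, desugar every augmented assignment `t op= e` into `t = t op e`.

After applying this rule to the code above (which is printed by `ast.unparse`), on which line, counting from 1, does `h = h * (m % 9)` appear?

9

Transformed code:
p = p // 20 + 21 + 16
h = h // 20 + m % p
process(m)
h = h + (26 != 23)
m = 1
h = h[p]
for h in m:
    p = p + p
    h = h * (m % 9)
h = 36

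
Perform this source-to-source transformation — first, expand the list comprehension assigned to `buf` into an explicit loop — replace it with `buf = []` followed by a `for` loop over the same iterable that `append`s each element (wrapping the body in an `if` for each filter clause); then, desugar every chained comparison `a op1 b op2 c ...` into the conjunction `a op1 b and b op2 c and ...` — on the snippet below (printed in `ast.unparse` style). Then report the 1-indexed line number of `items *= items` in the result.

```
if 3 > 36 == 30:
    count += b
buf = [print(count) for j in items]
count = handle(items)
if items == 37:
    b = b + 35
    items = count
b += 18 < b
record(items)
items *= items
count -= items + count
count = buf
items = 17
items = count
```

12

Transformed code:
if 3 > 36 and 36 == 30:
    count += b
buf = []
for j in items:
    buf.append(print(count))
count = handle(items)
if items == 37:
    b = b + 35
    items = count
b += 18 < b
record(items)
items *= items
count -= items + count
count = buf
items = 17
items = count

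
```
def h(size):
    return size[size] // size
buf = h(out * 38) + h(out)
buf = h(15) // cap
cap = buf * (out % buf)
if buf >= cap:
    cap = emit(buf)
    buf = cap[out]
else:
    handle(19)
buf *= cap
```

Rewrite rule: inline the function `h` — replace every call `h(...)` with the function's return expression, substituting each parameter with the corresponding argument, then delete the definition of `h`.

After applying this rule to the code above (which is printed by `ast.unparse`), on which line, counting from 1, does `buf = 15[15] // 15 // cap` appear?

Transformed code:
buf = (out * 38)[out * 38] // (out * 38) + out[out] // out
buf = 15[15] // 15 // cap
cap = buf * (out % buf)
if buf >= cap:
    cap = emit(buf)
    buf = cap[out]
else:
    handle(19)
buf *= cap

2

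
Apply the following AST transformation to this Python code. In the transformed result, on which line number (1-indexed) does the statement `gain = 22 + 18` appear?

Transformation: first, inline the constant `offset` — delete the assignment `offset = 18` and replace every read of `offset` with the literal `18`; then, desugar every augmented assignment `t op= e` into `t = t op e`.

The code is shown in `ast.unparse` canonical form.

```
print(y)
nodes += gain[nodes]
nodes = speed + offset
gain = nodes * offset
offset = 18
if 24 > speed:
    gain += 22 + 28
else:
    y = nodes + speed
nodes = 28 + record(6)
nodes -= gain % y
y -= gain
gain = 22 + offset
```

Transformed code:
print(y)
nodes = nodes + gain[nodes]
nodes = speed + 18
gain = nodes * 18
if 24 > speed:
    gain = gain + (22 + 28)
else:
    y = nodes + speed
nodes = 28 + record(6)
nodes = nodes - gain % y
y = y - gain
gain = 22 + 18

12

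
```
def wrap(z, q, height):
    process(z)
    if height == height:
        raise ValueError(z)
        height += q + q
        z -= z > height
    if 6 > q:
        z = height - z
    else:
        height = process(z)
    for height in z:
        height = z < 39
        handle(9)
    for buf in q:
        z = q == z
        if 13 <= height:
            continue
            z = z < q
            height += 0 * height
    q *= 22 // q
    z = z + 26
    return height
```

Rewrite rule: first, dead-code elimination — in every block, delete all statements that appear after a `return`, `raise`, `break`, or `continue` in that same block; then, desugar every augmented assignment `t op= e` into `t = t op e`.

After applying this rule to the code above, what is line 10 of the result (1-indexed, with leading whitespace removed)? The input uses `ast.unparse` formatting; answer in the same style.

Transformed code:
def wrap(z, q, height):
    process(z)
    if height == height:
        raise ValueError(z)
    if 6 > q:
        z = height - z
    else:
        height = process(z)
    for height in z:
        height = z < 39
        handle(9)
    for buf in q:
        z = q == z
        if 13 <= height:
            continue
    q = q * (22 // q)
    z = z + 26
    return height

height = z < 39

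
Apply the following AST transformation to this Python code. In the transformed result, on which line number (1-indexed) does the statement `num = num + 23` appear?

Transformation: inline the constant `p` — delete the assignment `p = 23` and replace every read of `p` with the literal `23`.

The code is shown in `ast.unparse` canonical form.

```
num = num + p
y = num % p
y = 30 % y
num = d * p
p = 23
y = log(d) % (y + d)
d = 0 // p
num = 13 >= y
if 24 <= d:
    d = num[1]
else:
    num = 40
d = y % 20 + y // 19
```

1

Transformed code:
num = num + 23
y = num % 23
y = 30 % y
num = d * 23
y = log(d) % (y + d)
d = 0 // 23
num = 13 >= y
if 24 <= d:
    d = num[1]
else:
    num = 40
d = y % 20 + y // 19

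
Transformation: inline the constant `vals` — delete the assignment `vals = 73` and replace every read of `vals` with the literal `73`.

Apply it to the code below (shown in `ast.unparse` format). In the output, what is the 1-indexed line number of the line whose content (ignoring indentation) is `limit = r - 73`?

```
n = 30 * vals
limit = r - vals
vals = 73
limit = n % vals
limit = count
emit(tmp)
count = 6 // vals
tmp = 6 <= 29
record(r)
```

2

Transformed code:
n = 30 * 73
limit = r - 73
limit = n % 73
limit = count
emit(tmp)
count = 6 // 73
tmp = 6 <= 29
record(r)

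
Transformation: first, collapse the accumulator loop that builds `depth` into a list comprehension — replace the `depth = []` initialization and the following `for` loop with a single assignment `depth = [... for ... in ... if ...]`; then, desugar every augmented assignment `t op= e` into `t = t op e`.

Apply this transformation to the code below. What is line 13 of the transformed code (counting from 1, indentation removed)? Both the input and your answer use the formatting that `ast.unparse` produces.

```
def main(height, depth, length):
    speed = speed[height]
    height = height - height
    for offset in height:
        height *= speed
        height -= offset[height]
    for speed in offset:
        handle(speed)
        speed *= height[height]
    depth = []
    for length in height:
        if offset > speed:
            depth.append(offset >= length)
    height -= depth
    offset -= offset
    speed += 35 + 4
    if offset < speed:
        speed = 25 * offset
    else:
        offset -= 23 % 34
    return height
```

speed = speed + (35 + 4)

Transformed code:
def main(height, depth, length):
    speed = speed[height]
    height = height - height
    for offset in height:
        height = height * speed
        height = height - offset[height]
    for speed in offset:
        handle(speed)
        speed = speed * height[height]
    depth = [offset >= length for length in height if offset > speed]
    height = height - depth
    offset = offset - offset
    speed = speed + (35 + 4)
    if offset < speed:
        speed = 25 * offset
    else:
        offset = offset - 23 % 34
    return height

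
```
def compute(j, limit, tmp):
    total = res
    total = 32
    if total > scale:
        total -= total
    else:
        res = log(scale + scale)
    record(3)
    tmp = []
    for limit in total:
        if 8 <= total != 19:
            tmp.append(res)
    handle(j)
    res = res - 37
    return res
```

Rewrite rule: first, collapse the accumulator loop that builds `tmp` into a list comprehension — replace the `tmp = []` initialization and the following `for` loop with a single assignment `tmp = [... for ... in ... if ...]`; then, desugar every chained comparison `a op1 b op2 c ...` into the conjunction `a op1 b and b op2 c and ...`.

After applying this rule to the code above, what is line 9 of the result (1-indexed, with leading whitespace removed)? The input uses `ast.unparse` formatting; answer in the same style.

Transformed code:
def compute(j, limit, tmp):
    total = res
    total = 32
    if total > scale:
        total -= total
    else:
        res = log(scale + scale)
    record(3)
    tmp = [res for limit in total if 8 <= total and total != 19]
    handle(j)
    res = res - 37
    return res

tmp = [res for limit in total if 8 <= total and total != 19]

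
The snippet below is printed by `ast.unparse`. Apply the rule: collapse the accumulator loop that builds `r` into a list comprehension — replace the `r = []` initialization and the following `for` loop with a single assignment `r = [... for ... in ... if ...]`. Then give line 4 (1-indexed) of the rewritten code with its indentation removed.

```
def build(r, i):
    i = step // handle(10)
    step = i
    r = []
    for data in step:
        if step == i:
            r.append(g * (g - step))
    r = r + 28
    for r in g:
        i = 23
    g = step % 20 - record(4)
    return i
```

Transformed code:
def build(r, i):
    i = step // handle(10)
    step = i
    r = [g * (g - step) for data in step if step == i]
    r = r + 28
    for r in g:
        i = 23
    g = step % 20 - record(4)
    return i

r = [g * (g - step) for data in step if step == i]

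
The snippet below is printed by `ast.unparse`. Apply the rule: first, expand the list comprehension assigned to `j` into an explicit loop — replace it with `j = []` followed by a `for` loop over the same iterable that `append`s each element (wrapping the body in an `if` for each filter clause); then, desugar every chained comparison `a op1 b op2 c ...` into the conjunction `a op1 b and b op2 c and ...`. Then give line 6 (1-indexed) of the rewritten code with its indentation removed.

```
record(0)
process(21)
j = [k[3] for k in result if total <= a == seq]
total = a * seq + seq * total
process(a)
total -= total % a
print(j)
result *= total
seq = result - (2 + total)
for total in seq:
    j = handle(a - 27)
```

j.append(k[3])

Transformed code:
record(0)
process(21)
j = []
for k in result:
    if total <= a and a == seq:
        j.append(k[3])
total = a * seq + seq * total
process(a)
total -= total % a
print(j)
result *= total
seq = result - (2 + total)
for total in seq:
    j = handle(a - 27)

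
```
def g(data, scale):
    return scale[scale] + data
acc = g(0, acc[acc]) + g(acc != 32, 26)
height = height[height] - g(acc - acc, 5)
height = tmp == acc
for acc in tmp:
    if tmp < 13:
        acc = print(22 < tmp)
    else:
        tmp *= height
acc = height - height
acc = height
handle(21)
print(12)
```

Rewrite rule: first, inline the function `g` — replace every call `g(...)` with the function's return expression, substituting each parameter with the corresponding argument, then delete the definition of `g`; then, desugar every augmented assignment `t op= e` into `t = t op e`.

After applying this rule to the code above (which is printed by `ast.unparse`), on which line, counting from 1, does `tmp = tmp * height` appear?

Transformed code:
acc = acc[acc][acc[acc]] + 0 + (26[26] + (acc != 32))
height = height[height] - (5[5] + (acc - acc))
height = tmp == acc
for acc in tmp:
    if tmp < 13:
        acc = print(22 < tmp)
    else:
        tmp = tmp * height
acc = height - height
acc = height
handle(21)
print(12)

8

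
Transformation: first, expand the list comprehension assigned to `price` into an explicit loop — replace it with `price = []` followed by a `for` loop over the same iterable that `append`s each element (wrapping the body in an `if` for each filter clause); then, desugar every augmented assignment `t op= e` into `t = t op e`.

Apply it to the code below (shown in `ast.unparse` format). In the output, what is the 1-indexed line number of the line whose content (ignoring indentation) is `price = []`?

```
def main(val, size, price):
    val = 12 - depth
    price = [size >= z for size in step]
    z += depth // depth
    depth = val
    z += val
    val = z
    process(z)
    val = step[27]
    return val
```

Transformed code:
def main(val, size, price):
    val = 12 - depth
    price = []
    for size in step:
        price.append(size >= z)
    z = z + depth // depth
    depth = val
    z = z + val
    val = z
    process(z)
    val = step[27]
    return val

3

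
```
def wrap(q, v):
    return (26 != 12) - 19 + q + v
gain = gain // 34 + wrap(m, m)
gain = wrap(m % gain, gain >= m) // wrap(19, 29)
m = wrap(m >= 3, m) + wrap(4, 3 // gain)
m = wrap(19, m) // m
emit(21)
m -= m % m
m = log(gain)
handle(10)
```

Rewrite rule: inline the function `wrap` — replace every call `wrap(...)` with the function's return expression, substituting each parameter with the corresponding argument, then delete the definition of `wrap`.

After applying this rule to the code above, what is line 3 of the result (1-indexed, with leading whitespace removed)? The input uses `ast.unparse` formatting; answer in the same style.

m = (26 != 12) - 19 + (m >= 3) + m + ((26 != 12) - 19 + 4 + 3 // gain)

Transformed code:
gain = gain // 34 + ((26 != 12) - 19 + m + m)
gain = ((26 != 12) - 19 + m % gain + (gain >= m)) // ((26 != 12) - 19 + 19 + 29)
m = (26 != 12) - 19 + (m >= 3) + m + ((26 != 12) - 19 + 4 + 3 // gain)
m = ((26 != 12) - 19 + 19 + m) // m
emit(21)
m -= m % m
m = log(gain)
handle(10)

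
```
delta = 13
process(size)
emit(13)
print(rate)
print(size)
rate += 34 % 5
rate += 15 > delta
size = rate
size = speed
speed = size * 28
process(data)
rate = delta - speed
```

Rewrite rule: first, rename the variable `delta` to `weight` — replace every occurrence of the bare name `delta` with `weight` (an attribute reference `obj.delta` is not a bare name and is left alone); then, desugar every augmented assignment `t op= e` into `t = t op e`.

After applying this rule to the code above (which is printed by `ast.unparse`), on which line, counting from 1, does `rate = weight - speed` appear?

12

Transformed code:
weight = 13
process(size)
emit(13)
print(rate)
print(size)
rate = rate + 34 % 5
rate = rate + (15 > weight)
size = rate
size = speed
speed = size * 28
process(data)
rate = weight - speed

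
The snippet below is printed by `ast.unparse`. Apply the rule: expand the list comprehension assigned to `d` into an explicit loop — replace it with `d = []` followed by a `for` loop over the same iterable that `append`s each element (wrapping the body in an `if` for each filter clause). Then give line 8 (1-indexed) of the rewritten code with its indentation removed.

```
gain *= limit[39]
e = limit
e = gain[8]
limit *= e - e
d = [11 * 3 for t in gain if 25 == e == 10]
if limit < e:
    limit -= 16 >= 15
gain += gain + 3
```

Transformed code:
gain *= limit[39]
e = limit
e = gain[8]
limit *= e - e
d = []
for t in gain:
    if 25 == e == 10:
        d.append(11 * 3)
if limit < e:
    limit -= 16 >= 15
gain += gain + 3

d.append(11 * 3)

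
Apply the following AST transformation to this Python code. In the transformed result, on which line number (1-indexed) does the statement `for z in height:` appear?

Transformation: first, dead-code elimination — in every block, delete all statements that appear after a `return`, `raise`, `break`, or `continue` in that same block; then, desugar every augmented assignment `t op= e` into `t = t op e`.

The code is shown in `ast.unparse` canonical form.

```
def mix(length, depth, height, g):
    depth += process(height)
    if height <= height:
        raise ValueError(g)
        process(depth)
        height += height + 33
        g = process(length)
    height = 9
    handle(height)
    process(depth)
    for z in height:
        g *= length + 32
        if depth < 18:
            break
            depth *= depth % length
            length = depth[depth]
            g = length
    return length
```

Transformed code:
def mix(length, depth, height, g):
    depth = depth + process(height)
    if height <= height:
        raise ValueError(g)
    height = 9
    handle(height)
    process(depth)
    for z in height:
        g = g * (length + 32)
        if depth < 18:
            break
    return length

8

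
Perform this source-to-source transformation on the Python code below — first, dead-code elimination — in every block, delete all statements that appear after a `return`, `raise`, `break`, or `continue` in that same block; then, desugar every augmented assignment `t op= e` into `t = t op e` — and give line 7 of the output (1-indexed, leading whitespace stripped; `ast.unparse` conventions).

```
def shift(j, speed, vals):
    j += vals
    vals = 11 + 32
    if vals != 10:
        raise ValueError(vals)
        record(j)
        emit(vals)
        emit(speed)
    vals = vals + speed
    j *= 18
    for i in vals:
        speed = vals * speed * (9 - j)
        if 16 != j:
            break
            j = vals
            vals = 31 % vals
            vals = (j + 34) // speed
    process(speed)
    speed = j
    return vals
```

j = j * 18

Transformed code:
def shift(j, speed, vals):
    j = j + vals
    vals = 11 + 32
    if vals != 10:
        raise ValueError(vals)
    vals = vals + speed
    j = j * 18
    for i in vals:
        speed = vals * speed * (9 - j)
        if 16 != j:
            break
    process(speed)
    speed = j
    return vals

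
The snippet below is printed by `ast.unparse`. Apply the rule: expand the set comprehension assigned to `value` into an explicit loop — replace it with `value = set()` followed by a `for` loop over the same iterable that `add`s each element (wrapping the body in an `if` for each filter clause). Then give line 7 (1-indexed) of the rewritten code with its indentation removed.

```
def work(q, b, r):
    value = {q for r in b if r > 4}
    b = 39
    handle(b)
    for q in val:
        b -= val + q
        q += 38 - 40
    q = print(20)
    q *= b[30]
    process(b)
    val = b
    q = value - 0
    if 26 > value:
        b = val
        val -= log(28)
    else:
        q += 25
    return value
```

Transformed code:
def work(q, b, r):
    value = set()
    for r in b:
        if r > 4:
            value.add(q)
    b = 39
    handle(b)
    for q in val:
        b -= val + q
        q += 38 - 40
    q = print(20)
    q *= b[30]
    process(b)
    val = b
    q = value - 0
    if 26 > value:
        b = val
        val -= log(28)
    else:
        q += 25
    return value

handle(b)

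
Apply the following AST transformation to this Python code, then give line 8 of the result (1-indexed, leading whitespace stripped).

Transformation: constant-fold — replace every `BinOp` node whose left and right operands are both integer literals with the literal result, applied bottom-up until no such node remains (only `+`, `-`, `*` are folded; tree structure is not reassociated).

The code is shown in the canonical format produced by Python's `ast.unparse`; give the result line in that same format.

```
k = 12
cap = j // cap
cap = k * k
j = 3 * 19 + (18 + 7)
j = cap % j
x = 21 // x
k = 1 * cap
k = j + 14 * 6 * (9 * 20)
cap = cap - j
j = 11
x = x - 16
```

Transformed code:
k = 12
cap = j // cap
cap = k * k
j = 82
j = cap % j
x = 21 // x
k = 1 * cap
k = j + 15120
cap = cap - j
j = 11
x = x - 16

k = j + 15120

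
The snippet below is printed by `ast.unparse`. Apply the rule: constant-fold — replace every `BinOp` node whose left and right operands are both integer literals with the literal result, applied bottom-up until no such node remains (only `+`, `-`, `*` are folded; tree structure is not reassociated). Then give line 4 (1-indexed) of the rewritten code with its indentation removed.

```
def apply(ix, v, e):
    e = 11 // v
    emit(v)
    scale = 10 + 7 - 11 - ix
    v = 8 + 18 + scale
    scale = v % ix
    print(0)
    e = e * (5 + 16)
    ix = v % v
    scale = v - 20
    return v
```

scale = 6 - ix

Transformed code:
def apply(ix, v, e):
    e = 11 // v
    emit(v)
    scale = 6 - ix
    v = 26 + scale
    scale = v % ix
    print(0)
    e = e * 21
    ix = v % v
    scale = v - 20
    return v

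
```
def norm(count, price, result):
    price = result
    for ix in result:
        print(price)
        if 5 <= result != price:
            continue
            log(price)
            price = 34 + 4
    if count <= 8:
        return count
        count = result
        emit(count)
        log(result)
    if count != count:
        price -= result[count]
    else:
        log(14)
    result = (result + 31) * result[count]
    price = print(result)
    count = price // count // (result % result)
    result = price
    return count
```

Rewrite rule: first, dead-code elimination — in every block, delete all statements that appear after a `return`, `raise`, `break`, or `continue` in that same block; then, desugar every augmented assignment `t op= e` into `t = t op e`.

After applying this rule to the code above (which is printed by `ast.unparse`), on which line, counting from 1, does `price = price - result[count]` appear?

10

Transformed code:
def norm(count, price, result):
    price = result
    for ix in result:
        print(price)
        if 5 <= result != price:
            continue
    if count <= 8:
        return count
    if count != count:
        price = price - result[count]
    else:
        log(14)
    result = (result + 31) * result[count]
    price = print(result)
    count = price // count // (result % result)
    result = price
    return count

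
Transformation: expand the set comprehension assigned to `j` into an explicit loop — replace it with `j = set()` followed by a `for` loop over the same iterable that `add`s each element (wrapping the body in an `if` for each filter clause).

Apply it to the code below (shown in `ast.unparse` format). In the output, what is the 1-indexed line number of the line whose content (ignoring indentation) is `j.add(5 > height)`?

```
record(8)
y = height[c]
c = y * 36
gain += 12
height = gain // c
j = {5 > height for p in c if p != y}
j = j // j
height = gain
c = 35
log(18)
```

Transformed code:
record(8)
y = height[c]
c = y * 36
gain += 12
height = gain // c
j = set()
for p in c:
    if p != y:
        j.add(5 > height)
j = j // j
height = gain
c = 35
log(18)

9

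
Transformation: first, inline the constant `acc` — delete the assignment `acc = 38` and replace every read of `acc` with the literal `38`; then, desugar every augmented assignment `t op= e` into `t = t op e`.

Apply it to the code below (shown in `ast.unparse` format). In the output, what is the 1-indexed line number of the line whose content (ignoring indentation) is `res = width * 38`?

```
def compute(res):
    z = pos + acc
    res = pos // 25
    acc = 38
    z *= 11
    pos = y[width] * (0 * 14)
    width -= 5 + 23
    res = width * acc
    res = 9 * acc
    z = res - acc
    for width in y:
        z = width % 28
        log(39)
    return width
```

Transformed code:
def compute(res):
    z = pos + 38
    res = pos // 25
    z = z * 11
    pos = y[width] * (0 * 14)
    width = width - (5 + 23)
    res = width * 38
    res = 9 * 38
    z = res - 38
    for width in y:
        z = width % 28
        log(39)
    return width

7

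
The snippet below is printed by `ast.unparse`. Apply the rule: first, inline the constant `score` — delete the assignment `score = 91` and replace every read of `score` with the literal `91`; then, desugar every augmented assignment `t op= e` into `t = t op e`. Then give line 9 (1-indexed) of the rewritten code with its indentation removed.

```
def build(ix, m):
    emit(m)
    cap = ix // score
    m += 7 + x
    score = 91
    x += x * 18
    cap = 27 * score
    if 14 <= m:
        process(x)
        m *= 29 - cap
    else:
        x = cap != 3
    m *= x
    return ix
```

m = m * (29 - cap)

Transformed code:
def build(ix, m):
    emit(m)
    cap = ix // 91
    m = m + (7 + x)
    x = x + x * 18
    cap = 27 * 91
    if 14 <= m:
        process(x)
        m = m * (29 - cap)
    else:
        x = cap != 3
    m = m * x
    return ix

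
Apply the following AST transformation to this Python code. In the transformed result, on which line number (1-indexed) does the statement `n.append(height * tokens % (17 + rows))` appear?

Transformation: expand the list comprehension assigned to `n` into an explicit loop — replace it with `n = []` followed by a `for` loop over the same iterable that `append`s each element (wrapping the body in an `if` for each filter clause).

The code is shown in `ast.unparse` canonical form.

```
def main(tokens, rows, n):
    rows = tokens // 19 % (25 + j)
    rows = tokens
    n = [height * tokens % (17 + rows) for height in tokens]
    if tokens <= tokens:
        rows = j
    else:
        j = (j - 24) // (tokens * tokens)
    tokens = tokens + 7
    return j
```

Transformed code:
def main(tokens, rows, n):
    rows = tokens // 19 % (25 + j)
    rows = tokens
    n = []
    for height in tokens:
        n.append(height * tokens % (17 + rows))
    if tokens <= tokens:
        rows = j
    else:
        j = (j - 24) // (tokens * tokens)
    tokens = tokens + 7
    return j

6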